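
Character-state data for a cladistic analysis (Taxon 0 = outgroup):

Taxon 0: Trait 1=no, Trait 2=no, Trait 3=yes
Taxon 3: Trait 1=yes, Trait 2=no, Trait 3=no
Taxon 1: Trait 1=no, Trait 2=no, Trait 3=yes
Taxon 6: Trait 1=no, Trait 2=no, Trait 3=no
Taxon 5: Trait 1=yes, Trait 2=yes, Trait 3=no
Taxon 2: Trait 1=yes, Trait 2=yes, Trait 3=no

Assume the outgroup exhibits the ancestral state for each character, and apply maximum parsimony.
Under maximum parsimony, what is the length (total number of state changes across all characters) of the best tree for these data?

3

Character polarity is set by the outgroup: the derived state is whichever differs from the outgroup's state, so for Trait 3 the derived state is 'no', and for the remaining characters it is 'yes'.
Only Taxon 2, Taxon 3, and Taxon 5 show the derived state 'yes' for Trait 1, supporting them as a clade.
Trait 2 (derived state 'yes') is shared by Taxon 2 and Taxon 5 — a synapomorphy uniting that clade.
Only Taxon 2, Taxon 3, Taxon 5, and Taxon 6 show the derived state 'no' for Trait 3, supporting them as a clade.
Most parsimonious ingroup topology: (((Taxon 3,(Taxon 5,Taxon 2)),Taxon 6),Taxon 1).
Changes per character on this tree: Trait 1: 1; Trait 2: 1; Trait 3: 1.
Total = 3.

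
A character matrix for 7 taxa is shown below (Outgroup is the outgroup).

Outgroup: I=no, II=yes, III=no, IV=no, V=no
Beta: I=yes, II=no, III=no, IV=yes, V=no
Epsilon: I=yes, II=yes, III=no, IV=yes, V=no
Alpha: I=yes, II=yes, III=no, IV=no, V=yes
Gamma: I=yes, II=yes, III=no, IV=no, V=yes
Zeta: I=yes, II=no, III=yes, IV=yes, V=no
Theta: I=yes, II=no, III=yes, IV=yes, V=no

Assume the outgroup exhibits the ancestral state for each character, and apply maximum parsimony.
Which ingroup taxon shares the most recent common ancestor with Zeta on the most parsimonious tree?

Character polarity is set by the outgroup: the derived state is whichever differs from the outgroup's state, so for II the derived state is 'no', and for the remaining characters it is 'yes'.
All ingroup taxa share the derived state 'yes' for I; it defines the ingroup but does not resolve relationships within it.
Only Beta, Theta, and Zeta show the derived state 'no' for II, supporting them as a clade.
III (derived state 'yes') is shared by Theta and Zeta — a synapomorphy uniting that clade.
IV: derived state 'yes' in Beta, Epsilon, Theta, and Zeta only — synapomorphy for {Beta, Epsilon, Theta, Zeta}.
Only Alpha and Gamma show the derived state 'yes' for V, supporting them as a clade.
Most parsimonious ingroup topology: (((Beta,(Zeta,Theta)),Epsilon),(Alpha,Gamma)).
Zeta and Theta form a cherry on this tree, so they are sister taxa.

Theta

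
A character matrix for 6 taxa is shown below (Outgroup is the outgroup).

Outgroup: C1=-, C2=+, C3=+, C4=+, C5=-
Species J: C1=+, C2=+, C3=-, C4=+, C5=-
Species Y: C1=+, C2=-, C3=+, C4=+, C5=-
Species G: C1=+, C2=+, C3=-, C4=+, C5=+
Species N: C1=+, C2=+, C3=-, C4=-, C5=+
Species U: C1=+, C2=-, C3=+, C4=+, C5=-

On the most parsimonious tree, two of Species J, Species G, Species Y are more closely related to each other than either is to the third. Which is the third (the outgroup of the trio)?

Species Y

Character polarity is set by the outgroup: the derived state is whichever differs from the outgroup's state, so for C2, C3, C4 the derived state is '-', and for the remaining characters it is '+'.
C1 (derived state '+') is shared by all ingroup taxa — unites the whole ingroup.
C2: derived state '-' in Species U and Species Y only — synapomorphy for {Species U, Species Y}.
C3 (derived state '-') is shared by Species G, Species J, and Species N — a synapomorphy uniting that clade.
C4: derived state '-' in Species N only — an autapomorphy, so it tells us nothing about relationships among taxa.
Only Species G and Species N show the derived state '+' for C5, supporting them as a clade.
Most parsimonious ingroup topology: ((Species J,(Species G,Species N)),(Species Y,Species U)).
Species J and Species G share a more recent common ancestor with each other than either does with Species Y, so Species Y is the least closely related of the three.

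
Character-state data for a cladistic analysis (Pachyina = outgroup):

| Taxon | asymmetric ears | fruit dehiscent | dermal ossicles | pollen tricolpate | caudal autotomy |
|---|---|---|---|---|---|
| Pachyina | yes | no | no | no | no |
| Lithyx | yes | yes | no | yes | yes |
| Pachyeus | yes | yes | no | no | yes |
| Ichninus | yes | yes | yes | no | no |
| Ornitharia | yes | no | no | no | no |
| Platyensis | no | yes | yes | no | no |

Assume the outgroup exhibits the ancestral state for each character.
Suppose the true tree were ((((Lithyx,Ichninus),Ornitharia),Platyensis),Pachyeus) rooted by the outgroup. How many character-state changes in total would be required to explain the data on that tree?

Map each character onto ((((Lithyx,Ichninus),Ornitharia),Platyensis),Pachyeus) (rooted by Pachyina) and count the minimum state changes it requires (Fitch parsimony):
asymmetric ears: 1; fruit dehiscent: 2; dermal ossicles: 2; pollen tricolpate: 1; caudal autotomy: 2.
Total tree length = 8.

8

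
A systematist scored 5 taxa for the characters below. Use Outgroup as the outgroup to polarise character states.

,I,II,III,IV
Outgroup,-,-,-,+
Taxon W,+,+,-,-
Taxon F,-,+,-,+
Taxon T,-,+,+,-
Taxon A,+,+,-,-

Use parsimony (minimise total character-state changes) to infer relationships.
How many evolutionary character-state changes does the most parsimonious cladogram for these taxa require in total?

4

Character polarity is set by the outgroup: the derived state is whichever differs from the outgroup's state, so for IV the derived state is '-', and for the remaining characters it is '+'.
I: derived state '+' in Taxon A and Taxon W only — synapomorphy for {Taxon A, Taxon W}.
II (derived state '+') is shared by all ingroup taxa — unites the whole ingroup.
III: derived state '+' in Taxon T only — an autapomorphy, so it tells us nothing about relationships among taxa.
Only Taxon A, Taxon T, and Taxon W show the derived state '-' for IV, supporting them as a clade.
Most parsimonious ingroup topology: (((Taxon W,Taxon A),Taxon T),Taxon F).
Changes per character on this tree: I: 1; II: 1; III: 1; IV: 1.
Total = 4.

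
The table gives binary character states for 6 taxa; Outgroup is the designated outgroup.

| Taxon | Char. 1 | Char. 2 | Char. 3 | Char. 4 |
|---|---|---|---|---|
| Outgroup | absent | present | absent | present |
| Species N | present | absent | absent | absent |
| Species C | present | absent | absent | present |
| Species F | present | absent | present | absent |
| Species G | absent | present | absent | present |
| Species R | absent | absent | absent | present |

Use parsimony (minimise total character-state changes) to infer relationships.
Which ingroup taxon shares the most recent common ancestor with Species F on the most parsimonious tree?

Species N

Character polarity is set by the outgroup: the derived state is whichever differs from the outgroup's state, so for Char. 2, Char. 4 the derived state is 'absent', and for the remaining characters it is 'present'.
Only Species C, Species F, and Species N show the derived state 'present' for Char. 1, supporting them as a clade.
Only Species C, Species F, Species N, and Species R show the derived state 'absent' for Char. 2, supporting them as a clade.
Char. 3 (derived state 'present') is unique to Species F (autapomorphy; uninformative for grouping).
Char. 4: derived state 'absent' in Species F and Species N only — synapomorphy for {Species F, Species N}.
Most parsimonious ingroup topology: ((((Species N,Species F),Species C),Species R),Species G).
Species F and Species N form a cherry on this tree, so they are sister taxa.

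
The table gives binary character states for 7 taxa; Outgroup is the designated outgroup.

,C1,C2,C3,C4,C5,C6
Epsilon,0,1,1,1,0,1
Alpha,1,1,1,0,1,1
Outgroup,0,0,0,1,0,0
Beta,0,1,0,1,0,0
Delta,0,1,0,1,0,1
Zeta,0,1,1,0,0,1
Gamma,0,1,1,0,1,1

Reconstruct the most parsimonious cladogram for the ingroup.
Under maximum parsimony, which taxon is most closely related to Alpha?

Character polarity is set by the outgroup: the derived state is whichever differs from the outgroup's state, so for C4 the derived state is '0', and for the remaining characters it is '1'.
C1 (derived state '1') is unique to Alpha (autapomorphy; uninformative for grouping).
All ingroup taxa share the derived state '1' for C2; it defines the ingroup but does not resolve relationships within it.
C3: derived state '1' in Alpha, Epsilon, Gamma, and Zeta only — synapomorphy for {Alpha, Epsilon, Gamma, Zeta}.
C4 (derived state '0') is shared by Alpha, Gamma, and Zeta — a synapomorphy uniting that clade.
C5: derived state '1' in Alpha and Gamma only — synapomorphy for {Alpha, Gamma}.
C6: derived state '1' in Alpha, Delta, Epsilon, Gamma, and Zeta only — synapomorphy for {Alpha, Delta, Epsilon, Gamma, Zeta}.
Most parsimonious ingroup topology: (((((Alpha,Gamma),Zeta),Epsilon),Delta),Beta).
Alpha and Gamma form a cherry on this tree, so they are sister taxa.

Gamma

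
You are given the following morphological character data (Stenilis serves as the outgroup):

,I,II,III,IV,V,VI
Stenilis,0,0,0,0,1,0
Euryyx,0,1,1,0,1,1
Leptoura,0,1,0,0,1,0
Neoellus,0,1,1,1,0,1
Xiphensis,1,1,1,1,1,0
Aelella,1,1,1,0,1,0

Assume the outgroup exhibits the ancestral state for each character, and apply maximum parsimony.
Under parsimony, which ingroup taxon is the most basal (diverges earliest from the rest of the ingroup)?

Leptoura

Character polarity is set by the outgroup: the derived state is whichever differs from the outgroup's state, so for V the derived state is '0', and for the remaining characters it is '1'.
Only Aelella and Xiphensis show the derived state '1' for I, supporting them as a clade.
All ingroup taxa share the derived state '1' for II; it defines the ingroup but does not resolve relationships within it.
III: derived state '1' in Aelella, Euryyx, Neoellus, and Xiphensis only — synapomorphy for {Aelella, Euryyx, Neoellus, Xiphensis}.
IV groups Neoellus and Xiphensis, which is incompatible with the clades supported by the remaining characters; treating it as convergent (homoplasy) costs fewer steps than any alternative tree.
V: derived state '0' in Neoellus only — an autapomorphy, so it tells us nothing about relationships among taxa.
VI (derived state '1') is shared by Euryyx and Neoellus — a synapomorphy uniting that clade.
Most parsimonious ingroup topology: (((Euryyx,Neoellus),(Xiphensis,Aelella)),Leptoura).
Leptoura is sister to the clade containing all other ingroup taxa, so it is the earliest-diverging (most basal) ingroup lineage.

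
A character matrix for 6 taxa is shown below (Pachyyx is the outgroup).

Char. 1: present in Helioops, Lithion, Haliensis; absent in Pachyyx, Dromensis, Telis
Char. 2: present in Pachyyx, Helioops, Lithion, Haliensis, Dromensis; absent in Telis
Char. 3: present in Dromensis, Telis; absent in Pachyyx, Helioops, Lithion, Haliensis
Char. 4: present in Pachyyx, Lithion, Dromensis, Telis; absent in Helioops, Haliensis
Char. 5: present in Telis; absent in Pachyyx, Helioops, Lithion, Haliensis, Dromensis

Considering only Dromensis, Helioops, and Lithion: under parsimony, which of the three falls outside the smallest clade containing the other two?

Dromensis

Character polarity is set by the outgroup: the derived state is whichever differs from the outgroup's state, so for Char. 2, Char. 4 the derived state is 'absent', and for the remaining characters it is 'present'.
Char. 1: derived state 'present' in Haliensis, Helioops, and Lithion only — synapomorphy for {Haliensis, Helioops, Lithion}.
Char. 2: derived state 'absent' in Telis only — an autapomorphy, so it tells us nothing about relationships among taxa.
Only Dromensis and Telis show the derived state 'present' for Char. 3, supporting them as a clade.
Char. 4: derived state 'absent' in Haliensis and Helioops only — synapomorphy for {Haliensis, Helioops}.
Char. 5 (derived state 'present') is unique to Telis (autapomorphy; uninformative for grouping).
Most parsimonious ingroup topology: (((Helioops,Haliensis),Lithion),(Dromensis,Telis)).
Lithion and Helioops share a more recent common ancestor with each other than either does with Dromensis, so Dromensis is the least closely related of the three.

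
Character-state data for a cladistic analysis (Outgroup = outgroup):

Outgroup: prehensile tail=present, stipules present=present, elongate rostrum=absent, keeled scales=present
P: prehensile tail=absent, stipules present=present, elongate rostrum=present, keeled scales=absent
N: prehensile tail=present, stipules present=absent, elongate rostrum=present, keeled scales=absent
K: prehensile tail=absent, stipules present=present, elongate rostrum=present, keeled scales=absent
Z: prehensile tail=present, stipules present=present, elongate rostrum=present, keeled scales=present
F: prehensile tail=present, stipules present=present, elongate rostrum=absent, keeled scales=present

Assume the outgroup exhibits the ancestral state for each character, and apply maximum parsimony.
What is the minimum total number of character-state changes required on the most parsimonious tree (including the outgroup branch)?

Character polarity is set by the outgroup: the derived state is whichever differs from the outgroup's state, so for prehensile tail, stipules present, keeled scales the derived state is 'absent', and for the remaining characters it is 'present'.
Only K and P show the derived state 'absent' for prehensile tail, supporting them as a clade.
stipules present: derived state 'absent' in N only — an autapomorphy, so it tells us nothing about relationships among taxa.
elongate rostrum: derived state 'present' in K, N, P, and Z only — synapomorphy for {K, N, P, Z}.
keeled scales (derived state 'absent') is shared by K, N, and P — a synapomorphy uniting that clade.
Most parsimonious ingroup topology: ((((P,K),N),Z),F).
Changes per character on this tree: prehensile tail: 1; stipules present: 1; elongate rostrum: 1; keeled scales: 1.
Total = 4.

4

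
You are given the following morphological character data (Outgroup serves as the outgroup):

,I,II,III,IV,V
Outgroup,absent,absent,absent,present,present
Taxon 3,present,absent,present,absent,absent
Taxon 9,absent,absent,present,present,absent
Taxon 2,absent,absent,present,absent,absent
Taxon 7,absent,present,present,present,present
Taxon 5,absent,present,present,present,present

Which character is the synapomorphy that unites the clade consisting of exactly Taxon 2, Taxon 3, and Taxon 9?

V

Character polarity is set by the outgroup: the derived state is whichever differs from the outgroup's state, so for IV, V the derived state is 'absent', and for the remaining characters it is 'present'.
I (derived state 'present') is unique to Taxon 3 (autapomorphy; uninformative for grouping).
II: derived state 'present' in Taxon 5 and Taxon 7 only — synapomorphy for {Taxon 5, Taxon 7}.
All ingroup taxa share the derived state 'present' for III; it defines the ingroup but does not resolve relationships within it.
IV (derived state 'absent') is shared by Taxon 2 and Taxon 3 — a synapomorphy uniting that clade.
V: derived state 'absent' in Taxon 2, Taxon 3, and Taxon 9 only — synapomorphy for {Taxon 2, Taxon 3, Taxon 9}.
Most parsimonious ingroup topology: (((Taxon 3,Taxon 2),Taxon 9),(Taxon 7,Taxon 5)).
The clade {Taxon 2, Taxon 3, Taxon 9} is supported by V: its derived state 'absent' occurs in exactly those taxa and in no other taxon (including the outgroup).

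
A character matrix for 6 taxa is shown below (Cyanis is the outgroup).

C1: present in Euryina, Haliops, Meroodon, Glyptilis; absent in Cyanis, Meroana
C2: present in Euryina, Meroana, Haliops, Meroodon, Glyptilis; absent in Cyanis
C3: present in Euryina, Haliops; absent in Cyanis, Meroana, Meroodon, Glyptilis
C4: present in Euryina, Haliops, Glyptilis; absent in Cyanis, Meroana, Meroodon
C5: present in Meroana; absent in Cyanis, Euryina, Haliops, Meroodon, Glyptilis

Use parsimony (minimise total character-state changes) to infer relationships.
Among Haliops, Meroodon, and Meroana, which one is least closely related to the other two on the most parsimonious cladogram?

Meroana

The outgroup has state 'absent' for every character, so 'present' is the derived state throughout.
C1 (derived state 'present') is shared by Euryina, Glyptilis, Haliops, and Meroodon — a synapomorphy uniting that clade.
All ingroup taxa share the derived state 'present' for C2; it defines the ingroup but does not resolve relationships within it.
C3: derived state 'present' in Euryina and Haliops only — synapomorphy for {Euryina, Haliops}.
C4 (derived state 'present') is shared by Euryina, Glyptilis, and Haliops — a synapomorphy uniting that clade.
C5: derived state 'present' in Meroana only — an autapomorphy, so it tells us nothing about relationships among taxa.
Most parsimonious ingroup topology: ((((Euryina,Haliops),Glyptilis),Meroodon),Meroana).
Haliops and Meroodon share a more recent common ancestor with each other than either does with Meroana, so Meroana is the least closely related of the three.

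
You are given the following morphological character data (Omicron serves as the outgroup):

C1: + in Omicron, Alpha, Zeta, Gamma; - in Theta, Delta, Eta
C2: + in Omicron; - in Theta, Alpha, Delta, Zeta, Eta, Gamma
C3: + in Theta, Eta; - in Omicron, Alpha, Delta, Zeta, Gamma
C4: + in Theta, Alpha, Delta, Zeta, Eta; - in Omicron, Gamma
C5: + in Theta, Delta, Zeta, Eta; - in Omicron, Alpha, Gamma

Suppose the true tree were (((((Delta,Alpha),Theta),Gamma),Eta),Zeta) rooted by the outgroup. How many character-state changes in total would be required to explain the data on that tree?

Map each character onto (((((Delta,Alpha),Theta),Gamma),Eta),Zeta) (rooted by Omicron) and count the minimum state changes it requires (Fitch parsimony):
C1: 3; C2: 1; C3: 2; C4: 2; C5: 3.
Total tree length = 11.

11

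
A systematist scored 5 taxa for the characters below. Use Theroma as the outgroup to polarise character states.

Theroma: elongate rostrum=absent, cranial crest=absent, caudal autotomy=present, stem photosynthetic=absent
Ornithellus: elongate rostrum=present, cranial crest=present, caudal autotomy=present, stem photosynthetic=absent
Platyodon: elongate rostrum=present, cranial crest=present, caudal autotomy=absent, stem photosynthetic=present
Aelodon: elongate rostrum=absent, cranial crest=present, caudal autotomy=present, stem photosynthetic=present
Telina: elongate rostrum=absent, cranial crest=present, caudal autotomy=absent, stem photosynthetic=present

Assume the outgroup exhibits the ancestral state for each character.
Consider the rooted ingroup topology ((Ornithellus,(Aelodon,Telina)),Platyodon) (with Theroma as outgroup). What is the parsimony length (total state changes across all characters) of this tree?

7

Map each character onto ((Ornithellus,(Aelodon,Telina)),Platyodon) (rooted by Theroma) and count the minimum state changes it requires (Fitch parsimony):
elongate rostrum: 2; cranial crest: 1; caudal autotomy: 2; stem photosynthetic: 2.
Total tree length = 7.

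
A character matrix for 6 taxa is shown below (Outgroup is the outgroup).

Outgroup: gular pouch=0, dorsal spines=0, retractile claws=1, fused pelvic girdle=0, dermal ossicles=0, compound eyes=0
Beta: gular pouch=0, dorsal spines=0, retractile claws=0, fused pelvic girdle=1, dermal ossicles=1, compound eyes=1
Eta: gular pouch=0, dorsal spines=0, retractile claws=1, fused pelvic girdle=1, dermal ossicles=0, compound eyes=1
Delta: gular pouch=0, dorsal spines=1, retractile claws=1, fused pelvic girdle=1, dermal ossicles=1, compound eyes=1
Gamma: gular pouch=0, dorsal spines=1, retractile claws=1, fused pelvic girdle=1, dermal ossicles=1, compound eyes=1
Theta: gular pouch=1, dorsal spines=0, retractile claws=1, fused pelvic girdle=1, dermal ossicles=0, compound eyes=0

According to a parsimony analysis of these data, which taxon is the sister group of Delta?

Character polarity is set by the outgroup: the derived state is whichever differs from the outgroup's state, so for retractile claws the derived state is '0', and for the remaining characters it is '1'.
gular pouch: derived state '1' in Theta only — an autapomorphy, so it tells us nothing about relationships among taxa.
dorsal spines (derived state '1') is shared by Delta and Gamma — a synapomorphy uniting that clade.
retractile claws: derived state '0' in Beta only — an autapomorphy, so it tells us nothing about relationships among taxa.
All ingroup taxa share the derived state '1' for fused pelvic girdle; it defines the ingroup but does not resolve relationships within it.
Only Beta, Delta, and Gamma show the derived state '1' for dermal ossicles, supporting them as a clade.
compound eyes: derived state '1' in Beta, Delta, Eta, and Gamma only — synapomorphy for {Beta, Delta, Eta, Gamma}.
Most parsimonious ingroup topology: (((Beta,(Delta,Gamma)),Eta),Theta).
Delta and Gamma form a cherry on this tree, so they are sister taxa.

Gamma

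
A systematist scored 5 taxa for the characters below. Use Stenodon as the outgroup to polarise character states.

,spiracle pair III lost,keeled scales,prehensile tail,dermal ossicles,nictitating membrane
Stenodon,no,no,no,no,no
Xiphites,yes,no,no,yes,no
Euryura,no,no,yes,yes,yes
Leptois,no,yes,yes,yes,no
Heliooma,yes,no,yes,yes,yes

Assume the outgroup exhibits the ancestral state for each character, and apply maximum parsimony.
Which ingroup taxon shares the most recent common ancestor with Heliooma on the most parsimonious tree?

Euryura

The outgroup has state 'no' for every character, so 'yes' is the derived state throughout.
spiracle pair III lost groups Heliooma and Xiphites, which is incompatible with the clades supported by the remaining characters; treating it as convergent (homoplasy) costs fewer steps than any alternative tree.
keeled scales: derived state 'yes' in Leptois only — an autapomorphy, so it tells us nothing about relationships among taxa.
prehensile tail: derived state 'yes' in Euryura, Heliooma, and Leptois only — synapomorphy for {Euryura, Heliooma, Leptois}.
dermal ossicles (derived state 'yes') is shared by all ingroup taxa — unites the whole ingroup.
nictitating membrane (derived state 'yes') is shared by Euryura and Heliooma — a synapomorphy uniting that clade.
Most parsimonious ingroup topology: (Xiphites,((Euryura,Heliooma),Leptois)).
Heliooma and Euryura form a cherry on this tree, so they are sister taxa.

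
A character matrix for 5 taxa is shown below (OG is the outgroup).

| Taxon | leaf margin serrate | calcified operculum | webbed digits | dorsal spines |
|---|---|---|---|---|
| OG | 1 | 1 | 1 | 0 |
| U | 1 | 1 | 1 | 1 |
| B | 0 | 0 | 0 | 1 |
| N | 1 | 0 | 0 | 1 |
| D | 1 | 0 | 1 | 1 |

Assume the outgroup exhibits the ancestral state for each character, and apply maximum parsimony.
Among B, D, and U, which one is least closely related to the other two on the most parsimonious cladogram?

U

Character polarity is set by the outgroup: the derived state is whichever differs from the outgroup's state, so for leaf margin serrate, calcified operculum, webbed digits the derived state is '0', and for the remaining characters it is '1'.
leaf margin serrate (derived state '0') is unique to B (autapomorphy; uninformative for grouping).
calcified operculum: derived state '0' in B, D, and N only — synapomorphy for {B, D, N}.
webbed digits (derived state '0') is shared by B and N — a synapomorphy uniting that clade.
All ingroup taxa share the derived state '1' for dorsal spines; it defines the ingroup but does not resolve relationships within it.
Most parsimonious ingroup topology: (U,((B,N),D)).
B and D share a more recent common ancestor with each other than either does with U, so U is the least closely related of the three.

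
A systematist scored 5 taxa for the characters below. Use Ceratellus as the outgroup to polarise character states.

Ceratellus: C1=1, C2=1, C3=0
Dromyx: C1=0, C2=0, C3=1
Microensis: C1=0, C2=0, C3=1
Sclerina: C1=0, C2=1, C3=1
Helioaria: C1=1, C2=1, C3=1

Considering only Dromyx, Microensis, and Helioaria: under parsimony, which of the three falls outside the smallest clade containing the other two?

Helioaria

Character polarity is set by the outgroup: the derived state is whichever differs from the outgroup's state, so for C1, C2 the derived state is '0', and for the remaining characters it is '1'.
Only Dromyx, Microensis, and Sclerina show the derived state '0' for C1, supporting them as a clade.
Only Dromyx and Microensis show the derived state '0' for C2, supporting them as a clade.
All ingroup taxa share the derived state '1' for C3; it defines the ingroup but does not resolve relationships within it.
Most parsimonious ingroup topology: (((Dromyx,Microensis),Sclerina),Helioaria).
Microensis and Dromyx share a more recent common ancestor with each other than either does with Helioaria, so Helioaria is the least closely related of the three.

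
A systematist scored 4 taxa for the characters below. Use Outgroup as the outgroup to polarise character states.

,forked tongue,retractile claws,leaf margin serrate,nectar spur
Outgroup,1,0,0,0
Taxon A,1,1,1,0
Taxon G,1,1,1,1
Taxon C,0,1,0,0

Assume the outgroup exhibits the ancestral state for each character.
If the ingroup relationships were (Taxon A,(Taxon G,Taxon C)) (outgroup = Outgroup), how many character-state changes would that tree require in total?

5

Map each character onto (Taxon A,(Taxon G,Taxon C)) (rooted by Outgroup) and count the minimum state changes it requires (Fitch parsimony):
forked tongue: 1; retractile claws: 1; leaf margin serrate: 2; nectar spur: 1.
Total tree length = 5.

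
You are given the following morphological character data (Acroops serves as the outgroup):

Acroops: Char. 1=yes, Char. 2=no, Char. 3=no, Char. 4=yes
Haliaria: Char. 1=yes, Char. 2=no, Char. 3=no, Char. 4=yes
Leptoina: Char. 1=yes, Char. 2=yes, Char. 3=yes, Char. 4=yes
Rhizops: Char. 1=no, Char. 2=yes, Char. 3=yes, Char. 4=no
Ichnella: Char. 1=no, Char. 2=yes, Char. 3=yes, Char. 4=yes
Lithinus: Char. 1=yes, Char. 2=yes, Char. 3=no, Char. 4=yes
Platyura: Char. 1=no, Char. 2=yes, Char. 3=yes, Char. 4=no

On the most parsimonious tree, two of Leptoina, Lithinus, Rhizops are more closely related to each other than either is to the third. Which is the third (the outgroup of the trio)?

Character polarity is set by the outgroup: the derived state is whichever differs from the outgroup's state, so for Char. 1, Char. 4 the derived state is 'no', and for the remaining characters it is 'yes'.
Char. 1: derived state 'no' in Ichnella, Platyura, and Rhizops only — synapomorphy for {Ichnella, Platyura, Rhizops}.
Char. 2 (derived state 'yes') is shared by Ichnella, Leptoina, Lithinus, Platyura, and Rhizops — a synapomorphy uniting that clade.
Char. 3: derived state 'yes' in Ichnella, Leptoina, Platyura, and Rhizops only — synapomorphy for {Ichnella, Leptoina, Platyura, Rhizops}.
Char. 4 (derived state 'no') is shared by Platyura and Rhizops — a synapomorphy uniting that clade.
Most parsimonious ingroup topology: (Haliaria,((Leptoina,((Rhizops,Platyura),Ichnella)),Lithinus)).
Leptoina and Rhizops share a more recent common ancestor with each other than either does with Lithinus, so Lithinus is the least closely related of the three.

Lithinus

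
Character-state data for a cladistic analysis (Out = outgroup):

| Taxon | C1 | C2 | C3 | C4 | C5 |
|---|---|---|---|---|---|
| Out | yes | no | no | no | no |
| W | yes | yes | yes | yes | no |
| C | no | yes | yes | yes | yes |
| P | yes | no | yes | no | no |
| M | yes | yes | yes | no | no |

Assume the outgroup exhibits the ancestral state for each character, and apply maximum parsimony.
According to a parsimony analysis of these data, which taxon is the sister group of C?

W

Character polarity is set by the outgroup: the derived state is whichever differs from the outgroup's state, so for C1 the derived state is 'no', and for the remaining characters it is 'yes'.
C1 (derived state 'no') is unique to C (autapomorphy; uninformative for grouping).
Only C, M, and W show the derived state 'yes' for C2, supporting them as a clade.
All ingroup taxa share the derived state 'yes' for C3; it defines the ingroup but does not resolve relationships within it.
C4: derived state 'yes' in C and W only — synapomorphy for {C, W}.
C5: derived state 'yes' in C only — an autapomorphy, so it tells us nothing about relationships among taxa.
Most parsimonious ingroup topology: (((W,C),M),P).
C and W form a cherry on this tree, so they are sister taxa.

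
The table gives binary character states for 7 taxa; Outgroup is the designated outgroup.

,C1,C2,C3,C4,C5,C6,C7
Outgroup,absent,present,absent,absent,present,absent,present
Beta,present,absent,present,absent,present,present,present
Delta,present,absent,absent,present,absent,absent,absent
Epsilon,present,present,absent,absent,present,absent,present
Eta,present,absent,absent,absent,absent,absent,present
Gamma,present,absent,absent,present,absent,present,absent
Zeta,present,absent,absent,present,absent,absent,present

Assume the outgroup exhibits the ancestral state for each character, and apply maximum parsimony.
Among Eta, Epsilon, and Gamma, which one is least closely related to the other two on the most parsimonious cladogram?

Epsilon

Character polarity is set by the outgroup: the derived state is whichever differs from the outgroup's state, so for C2, C5, C7 the derived state is 'absent', and for the remaining characters it is 'present'.
C1 (derived state 'present') is shared by all ingroup taxa — unites the whole ingroup.
C2: derived state 'absent' in Beta, Delta, Eta, Gamma, and Zeta only — synapomorphy for {Beta, Delta, Eta, Gamma, Zeta}.
C3 (derived state 'present') is unique to Beta (autapomorphy; uninformative for grouping).
Only Delta, Gamma, and Zeta show the derived state 'present' for C4, supporting them as a clade.
C5 (derived state 'absent') is shared by Delta, Eta, Gamma, and Zeta — a synapomorphy uniting that clade.
C6 (state 'present') occurs in Beta and Gamma but conflicts with the nesting implied by the other characters — most parsimoniously interpreted as homoplasy.
C7 (derived state 'absent') is shared by Delta and Gamma — a synapomorphy uniting that clade.
Most parsimonious ingroup topology: ((Beta,(((Delta,Gamma),Zeta),Eta)),Epsilon).
Eta and Gamma share a more recent common ancestor with each other than either does with Epsilon, so Epsilon is the least closely related of the three.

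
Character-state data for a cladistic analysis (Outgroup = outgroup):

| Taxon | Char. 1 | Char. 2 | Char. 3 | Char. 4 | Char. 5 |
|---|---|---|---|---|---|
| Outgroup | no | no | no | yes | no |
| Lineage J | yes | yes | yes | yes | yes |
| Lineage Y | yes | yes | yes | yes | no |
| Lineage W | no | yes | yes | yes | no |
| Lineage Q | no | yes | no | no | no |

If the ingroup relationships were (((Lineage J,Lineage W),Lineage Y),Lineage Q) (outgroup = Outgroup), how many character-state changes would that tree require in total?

Map each character onto (((Lineage J,Lineage W),Lineage Y),Lineage Q) (rooted by Outgroup) and count the minimum state changes it requires (Fitch parsimony):
Char. 1: 2; Char. 2: 1; Char. 3: 1; Char. 4: 1; Char. 5: 1.
Total tree length = 6.

6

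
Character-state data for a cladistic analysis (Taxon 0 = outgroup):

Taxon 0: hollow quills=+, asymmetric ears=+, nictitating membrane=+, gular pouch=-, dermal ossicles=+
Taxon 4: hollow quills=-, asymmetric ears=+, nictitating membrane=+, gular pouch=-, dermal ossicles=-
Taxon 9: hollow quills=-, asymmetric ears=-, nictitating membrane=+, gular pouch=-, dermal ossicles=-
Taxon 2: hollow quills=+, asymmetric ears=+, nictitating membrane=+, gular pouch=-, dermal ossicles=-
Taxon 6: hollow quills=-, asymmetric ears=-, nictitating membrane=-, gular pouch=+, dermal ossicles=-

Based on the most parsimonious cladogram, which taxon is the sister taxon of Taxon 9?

Character polarity is set by the outgroup: the derived state is whichever differs from the outgroup's state, so for hollow quills, asymmetric ears, nictitating membrane, dermal ossicles the derived state is '-', and for the remaining characters it is '+'.
hollow quills (derived state '-') is shared by Taxon 4, Taxon 6, and Taxon 9 — a synapomorphy uniting that clade.
Only Taxon 6 and Taxon 9 show the derived state '-' for asymmetric ears, supporting them as a clade.
nictitating membrane: derived state '-' in Taxon 6 only — an autapomorphy, so it tells us nothing about relationships among taxa.
gular pouch (derived state '+') is unique to Taxon 6 (autapomorphy; uninformative for grouping).
dermal ossicles (derived state '-') is shared by all ingroup taxa — unites the whole ingroup.
Most parsimonious ingroup topology: ((Taxon 4,(Taxon 9,Taxon 6)),Taxon 2).
Taxon 9 and Taxon 6 form a cherry on this tree, so they are sister taxa.

Taxon 6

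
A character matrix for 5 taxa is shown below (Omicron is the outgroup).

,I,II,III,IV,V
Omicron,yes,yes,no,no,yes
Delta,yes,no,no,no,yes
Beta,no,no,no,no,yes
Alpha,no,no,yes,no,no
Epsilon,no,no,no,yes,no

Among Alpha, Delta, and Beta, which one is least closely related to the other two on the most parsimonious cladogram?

Delta

Character polarity is set by the outgroup: the derived state is whichever differs from the outgroup's state, so for I, II, V the derived state is 'no', and for the remaining characters it is 'yes'.
Only Alpha, Beta, and Epsilon show the derived state 'no' for I, supporting them as a clade.
II (derived state 'no') is shared by all ingroup taxa — unites the whole ingroup.
III (derived state 'yes') is unique to Alpha (autapomorphy; uninformative for grouping).
IV (derived state 'yes') is unique to Epsilon (autapomorphy; uninformative for grouping).
V: derived state 'no' in Alpha and Epsilon only — synapomorphy for {Alpha, Epsilon}.
Most parsimonious ingroup topology: (Delta,(Beta,(Alpha,Epsilon))).
Beta and Alpha share a more recent common ancestor with each other than either does with Delta, so Delta is the least closely related of the three.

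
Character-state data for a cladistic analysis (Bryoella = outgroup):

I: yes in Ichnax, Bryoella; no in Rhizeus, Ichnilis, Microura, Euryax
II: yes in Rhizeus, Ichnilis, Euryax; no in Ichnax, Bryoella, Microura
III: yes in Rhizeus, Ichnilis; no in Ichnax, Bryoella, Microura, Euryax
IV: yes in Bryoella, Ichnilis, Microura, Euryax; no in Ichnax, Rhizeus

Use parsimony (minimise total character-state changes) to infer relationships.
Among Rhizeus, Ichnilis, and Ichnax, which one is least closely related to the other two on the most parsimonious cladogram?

Ichnax

Character polarity is set by the outgroup: the derived state is whichever differs from the outgroup's state, so for I, IV the derived state is 'no', and for the remaining characters it is 'yes'.
I: derived state 'no' in Euryax, Ichnilis, Microura, and Rhizeus only — synapomorphy for {Euryax, Ichnilis, Microura, Rhizeus}.
Only Euryax, Ichnilis, and Rhizeus show the derived state 'yes' for II, supporting them as a clade.
Only Ichnilis and Rhizeus show the derived state 'yes' for III, supporting them as a clade.
IV (state 'no') occurs in Ichnax and Rhizeus but conflicts with the nesting implied by the other characters — most parsimoniously interpreted as homoplasy.
Most parsimonious ingroup topology: ((((Rhizeus,Ichnilis),Euryax),Microura),Ichnax).
Rhizeus and Ichnilis share a more recent common ancestor with each other than either does with Ichnax, so Ichnax is the least closely related of the three.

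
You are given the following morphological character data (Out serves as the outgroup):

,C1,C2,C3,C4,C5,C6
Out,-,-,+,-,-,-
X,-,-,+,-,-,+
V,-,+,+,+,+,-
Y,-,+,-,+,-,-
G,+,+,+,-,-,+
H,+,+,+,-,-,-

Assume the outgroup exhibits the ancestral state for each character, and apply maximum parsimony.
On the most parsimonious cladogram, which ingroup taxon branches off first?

Character polarity is set by the outgroup: the derived state is whichever differs from the outgroup's state, so for C3 the derived state is '-', and for the remaining characters it is '+'.
C1 (derived state '+') is shared by G and H — a synapomorphy uniting that clade.
Only G, H, V, and Y show the derived state '+' for C2, supporting them as a clade.
C3: derived state '-' in Y only — an autapomorphy, so it tells us nothing about relationships among taxa.
C4 (derived state '+') is shared by V and Y — a synapomorphy uniting that clade.
C5 (derived state '+') is unique to V (autapomorphy; uninformative for grouping).
C6 groups G and X, which is incompatible with the clades supported by the remaining characters; treating it as convergent (homoplasy) costs fewer steps than any alternative tree.
Most parsimonious ingroup topology: (X,((V,Y),(G,H))).
X is sister to the clade containing all other ingroup taxa, so it is the earliest-diverging (most basal) ingroup lineage.

X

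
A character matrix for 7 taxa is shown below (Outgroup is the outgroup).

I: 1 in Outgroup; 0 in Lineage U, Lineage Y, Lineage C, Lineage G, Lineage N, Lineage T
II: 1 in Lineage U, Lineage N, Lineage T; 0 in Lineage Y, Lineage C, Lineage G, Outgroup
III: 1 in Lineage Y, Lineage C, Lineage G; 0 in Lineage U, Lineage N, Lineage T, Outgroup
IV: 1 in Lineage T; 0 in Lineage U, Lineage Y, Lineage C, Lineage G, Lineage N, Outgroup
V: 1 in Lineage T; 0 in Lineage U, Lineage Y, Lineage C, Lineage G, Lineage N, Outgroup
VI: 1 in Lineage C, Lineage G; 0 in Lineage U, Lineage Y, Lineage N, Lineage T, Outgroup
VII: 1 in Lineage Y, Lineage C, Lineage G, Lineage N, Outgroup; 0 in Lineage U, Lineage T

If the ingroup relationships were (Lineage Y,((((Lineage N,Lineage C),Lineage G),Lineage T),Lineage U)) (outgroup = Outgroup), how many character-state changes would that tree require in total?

13

Map each character onto (Lineage Y,((((Lineage N,Lineage C),Lineage G),Lineage T),Lineage U)) (rooted by Outgroup) and count the minimum state changes it requires (Fitch parsimony):
I: 1; II: 3; III: 3; IV: 1; V: 1; VI: 2; VII: 2.
Total tree length = 13.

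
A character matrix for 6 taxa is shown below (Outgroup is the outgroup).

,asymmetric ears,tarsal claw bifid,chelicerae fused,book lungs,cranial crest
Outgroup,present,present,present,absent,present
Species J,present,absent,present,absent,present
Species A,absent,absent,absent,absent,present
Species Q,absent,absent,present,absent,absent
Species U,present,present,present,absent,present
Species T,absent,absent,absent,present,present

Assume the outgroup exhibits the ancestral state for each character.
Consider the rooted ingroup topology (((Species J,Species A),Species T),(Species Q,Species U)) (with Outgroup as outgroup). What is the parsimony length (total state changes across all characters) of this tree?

9

Map each character onto (((Species J,Species A),Species T),(Species Q,Species U)) (rooted by Outgroup) and count the minimum state changes it requires (Fitch parsimony):
asymmetric ears: 3; tarsal claw bifid: 2; chelicerae fused: 2; book lungs: 1; cranial crest: 1.
Total tree length = 9.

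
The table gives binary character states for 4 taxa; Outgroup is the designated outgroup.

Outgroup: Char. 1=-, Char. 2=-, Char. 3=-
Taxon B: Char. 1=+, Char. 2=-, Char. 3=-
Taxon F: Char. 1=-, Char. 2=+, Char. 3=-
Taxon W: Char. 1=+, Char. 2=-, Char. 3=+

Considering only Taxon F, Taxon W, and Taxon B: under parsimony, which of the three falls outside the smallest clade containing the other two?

Taxon F

The outgroup has state '-' for every character, so '+' is the derived state throughout.
Char. 1 (derived state '+') is shared by Taxon B and Taxon W — a synapomorphy uniting that clade.
Char. 2: derived state '+' in Taxon F only — an autapomorphy, so it tells us nothing about relationships among taxa.
Char. 3: derived state '+' in Taxon W only — an autapomorphy, so it tells us nothing about relationships among taxa.
Most parsimonious ingroup topology: ((Taxon B,Taxon W),Taxon F).
Taxon B and Taxon W share a more recent common ancestor with each other than either does with Taxon F, so Taxon F is the least closely related of the three.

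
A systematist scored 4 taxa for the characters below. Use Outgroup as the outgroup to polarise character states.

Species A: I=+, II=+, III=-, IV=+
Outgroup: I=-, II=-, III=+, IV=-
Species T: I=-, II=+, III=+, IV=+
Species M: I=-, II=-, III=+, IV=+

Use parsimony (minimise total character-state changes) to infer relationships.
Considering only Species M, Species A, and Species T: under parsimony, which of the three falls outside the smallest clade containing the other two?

Character polarity is set by the outgroup: the derived state is whichever differs from the outgroup's state, so for III the derived state is '-', and for the remaining characters it is '+'.
I: derived state '+' in Species A only — an autapomorphy, so it tells us nothing about relationships among taxa.
II: derived state '+' in Species A and Species T only — synapomorphy for {Species A, Species T}.
III: derived state '-' in Species A only — an autapomorphy, so it tells us nothing about relationships among taxa.
IV (derived state '+') is shared by all ingroup taxa — unites the whole ingroup.
Most parsimonious ingroup topology: ((Species T,Species A),Species M).
Species A and Species T share a more recent common ancestor with each other than either does with Species M, so Species M is the least closely related of the three.

Species M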